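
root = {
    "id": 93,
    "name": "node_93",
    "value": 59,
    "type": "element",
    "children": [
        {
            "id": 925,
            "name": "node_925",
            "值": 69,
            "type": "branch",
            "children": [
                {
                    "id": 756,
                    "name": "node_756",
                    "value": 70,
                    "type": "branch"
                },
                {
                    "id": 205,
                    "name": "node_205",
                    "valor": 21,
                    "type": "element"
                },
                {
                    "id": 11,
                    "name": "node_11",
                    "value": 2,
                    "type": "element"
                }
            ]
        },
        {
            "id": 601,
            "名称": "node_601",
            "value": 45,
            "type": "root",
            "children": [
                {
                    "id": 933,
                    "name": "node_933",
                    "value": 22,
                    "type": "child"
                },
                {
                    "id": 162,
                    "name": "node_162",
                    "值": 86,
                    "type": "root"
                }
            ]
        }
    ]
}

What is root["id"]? 93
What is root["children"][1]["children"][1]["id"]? 162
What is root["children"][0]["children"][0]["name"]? "node_756"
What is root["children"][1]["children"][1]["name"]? "node_162"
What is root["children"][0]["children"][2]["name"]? "node_11"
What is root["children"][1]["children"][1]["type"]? "root"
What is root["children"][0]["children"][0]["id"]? 756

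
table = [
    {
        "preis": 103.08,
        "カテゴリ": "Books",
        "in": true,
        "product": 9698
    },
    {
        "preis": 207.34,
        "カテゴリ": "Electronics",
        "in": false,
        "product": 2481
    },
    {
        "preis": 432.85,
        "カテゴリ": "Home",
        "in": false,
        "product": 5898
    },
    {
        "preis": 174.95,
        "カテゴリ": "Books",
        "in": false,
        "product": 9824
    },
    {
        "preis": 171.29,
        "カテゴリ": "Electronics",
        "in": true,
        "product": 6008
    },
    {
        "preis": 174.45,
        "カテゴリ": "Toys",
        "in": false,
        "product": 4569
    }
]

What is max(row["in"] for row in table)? True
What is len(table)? 6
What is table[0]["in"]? True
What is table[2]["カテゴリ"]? "Home"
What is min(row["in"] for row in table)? False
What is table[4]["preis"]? 171.29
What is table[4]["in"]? True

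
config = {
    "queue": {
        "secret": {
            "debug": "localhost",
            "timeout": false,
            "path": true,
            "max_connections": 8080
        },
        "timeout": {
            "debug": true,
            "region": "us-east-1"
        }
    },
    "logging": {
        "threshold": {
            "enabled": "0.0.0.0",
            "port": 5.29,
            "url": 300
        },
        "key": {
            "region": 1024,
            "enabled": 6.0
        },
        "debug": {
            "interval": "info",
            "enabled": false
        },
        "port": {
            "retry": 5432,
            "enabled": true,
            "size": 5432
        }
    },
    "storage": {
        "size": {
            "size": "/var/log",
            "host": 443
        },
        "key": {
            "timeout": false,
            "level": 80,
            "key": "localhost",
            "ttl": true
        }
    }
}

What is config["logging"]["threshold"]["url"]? 300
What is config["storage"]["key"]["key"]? "localhost"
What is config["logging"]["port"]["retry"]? 5432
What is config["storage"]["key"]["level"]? 80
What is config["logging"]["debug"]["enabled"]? False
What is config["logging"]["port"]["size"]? 5432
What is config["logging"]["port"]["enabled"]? True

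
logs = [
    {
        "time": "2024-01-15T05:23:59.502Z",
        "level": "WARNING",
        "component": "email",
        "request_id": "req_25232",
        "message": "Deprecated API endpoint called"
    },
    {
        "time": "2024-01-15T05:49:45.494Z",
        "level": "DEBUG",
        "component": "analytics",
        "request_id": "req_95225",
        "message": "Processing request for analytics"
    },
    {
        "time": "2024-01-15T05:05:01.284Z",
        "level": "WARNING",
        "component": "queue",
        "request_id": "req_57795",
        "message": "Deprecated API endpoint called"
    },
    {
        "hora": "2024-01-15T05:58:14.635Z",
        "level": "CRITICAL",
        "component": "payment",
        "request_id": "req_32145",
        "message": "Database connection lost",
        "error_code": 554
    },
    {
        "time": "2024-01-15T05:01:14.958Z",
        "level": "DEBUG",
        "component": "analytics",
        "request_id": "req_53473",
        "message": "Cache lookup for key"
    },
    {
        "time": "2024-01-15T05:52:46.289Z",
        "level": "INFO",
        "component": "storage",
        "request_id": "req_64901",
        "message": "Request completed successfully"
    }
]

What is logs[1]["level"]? "DEBUG"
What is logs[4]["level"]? "DEBUG"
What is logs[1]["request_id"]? "req_95225"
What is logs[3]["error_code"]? 554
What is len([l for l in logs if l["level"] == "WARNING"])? 2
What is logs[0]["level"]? "WARNING"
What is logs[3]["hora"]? "2024-01-15T05:58:14.635Z"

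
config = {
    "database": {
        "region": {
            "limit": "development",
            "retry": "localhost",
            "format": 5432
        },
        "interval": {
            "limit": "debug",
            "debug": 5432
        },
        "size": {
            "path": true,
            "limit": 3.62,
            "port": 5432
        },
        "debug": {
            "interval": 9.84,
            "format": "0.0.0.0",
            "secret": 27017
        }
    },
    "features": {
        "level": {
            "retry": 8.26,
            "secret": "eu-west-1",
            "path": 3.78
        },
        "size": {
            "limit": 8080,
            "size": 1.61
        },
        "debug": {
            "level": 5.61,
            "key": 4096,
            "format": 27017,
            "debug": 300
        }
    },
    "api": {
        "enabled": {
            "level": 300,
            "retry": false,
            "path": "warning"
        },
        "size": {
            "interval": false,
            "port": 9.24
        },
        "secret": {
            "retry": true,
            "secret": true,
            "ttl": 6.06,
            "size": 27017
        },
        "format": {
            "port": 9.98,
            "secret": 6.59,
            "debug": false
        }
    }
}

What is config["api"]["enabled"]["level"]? 300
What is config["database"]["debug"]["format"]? "0.0.0.0"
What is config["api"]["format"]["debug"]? False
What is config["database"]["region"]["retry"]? "localhost"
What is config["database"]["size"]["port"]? 5432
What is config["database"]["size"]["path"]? True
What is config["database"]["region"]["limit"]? "development"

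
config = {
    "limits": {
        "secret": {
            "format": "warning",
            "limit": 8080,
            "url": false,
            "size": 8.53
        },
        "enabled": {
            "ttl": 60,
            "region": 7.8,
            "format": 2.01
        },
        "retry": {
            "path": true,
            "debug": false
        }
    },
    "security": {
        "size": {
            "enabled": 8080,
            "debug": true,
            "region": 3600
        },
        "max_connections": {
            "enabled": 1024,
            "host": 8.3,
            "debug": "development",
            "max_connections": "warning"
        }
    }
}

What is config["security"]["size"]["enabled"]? 8080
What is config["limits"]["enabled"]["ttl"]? 60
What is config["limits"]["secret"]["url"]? False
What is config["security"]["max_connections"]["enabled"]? 1024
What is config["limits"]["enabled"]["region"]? 7.8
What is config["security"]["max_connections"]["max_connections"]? "warning"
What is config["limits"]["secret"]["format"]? "warning"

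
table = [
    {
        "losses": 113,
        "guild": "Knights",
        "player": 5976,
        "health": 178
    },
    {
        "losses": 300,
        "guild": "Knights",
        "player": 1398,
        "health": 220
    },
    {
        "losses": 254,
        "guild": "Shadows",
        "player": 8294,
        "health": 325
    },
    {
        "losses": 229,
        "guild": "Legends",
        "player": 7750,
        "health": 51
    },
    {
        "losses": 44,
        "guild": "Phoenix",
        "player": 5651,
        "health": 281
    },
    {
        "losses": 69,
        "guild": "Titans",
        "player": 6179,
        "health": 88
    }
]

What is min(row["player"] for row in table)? 1398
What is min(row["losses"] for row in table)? 44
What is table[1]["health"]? 220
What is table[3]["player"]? 7750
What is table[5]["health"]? 88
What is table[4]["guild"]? "Phoenix"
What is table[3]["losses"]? 229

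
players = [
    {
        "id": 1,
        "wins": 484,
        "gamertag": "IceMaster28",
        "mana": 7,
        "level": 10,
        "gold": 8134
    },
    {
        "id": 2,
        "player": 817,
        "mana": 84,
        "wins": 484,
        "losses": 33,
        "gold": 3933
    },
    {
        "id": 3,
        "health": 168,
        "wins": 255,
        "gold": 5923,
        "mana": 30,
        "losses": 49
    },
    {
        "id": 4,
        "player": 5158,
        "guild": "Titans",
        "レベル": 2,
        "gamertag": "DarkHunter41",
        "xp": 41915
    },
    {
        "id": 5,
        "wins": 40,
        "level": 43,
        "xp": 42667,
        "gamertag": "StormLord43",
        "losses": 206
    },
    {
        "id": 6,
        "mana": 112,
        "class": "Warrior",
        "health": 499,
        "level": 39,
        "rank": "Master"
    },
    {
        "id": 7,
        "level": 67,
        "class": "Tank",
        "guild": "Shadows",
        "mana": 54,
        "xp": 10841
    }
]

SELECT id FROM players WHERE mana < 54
[1, 3]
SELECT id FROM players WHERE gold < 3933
[]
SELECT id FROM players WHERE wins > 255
[1, 2]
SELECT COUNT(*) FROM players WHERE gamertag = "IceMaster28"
1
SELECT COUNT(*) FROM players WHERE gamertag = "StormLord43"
1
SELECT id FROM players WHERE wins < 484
[3, 5]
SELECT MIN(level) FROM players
10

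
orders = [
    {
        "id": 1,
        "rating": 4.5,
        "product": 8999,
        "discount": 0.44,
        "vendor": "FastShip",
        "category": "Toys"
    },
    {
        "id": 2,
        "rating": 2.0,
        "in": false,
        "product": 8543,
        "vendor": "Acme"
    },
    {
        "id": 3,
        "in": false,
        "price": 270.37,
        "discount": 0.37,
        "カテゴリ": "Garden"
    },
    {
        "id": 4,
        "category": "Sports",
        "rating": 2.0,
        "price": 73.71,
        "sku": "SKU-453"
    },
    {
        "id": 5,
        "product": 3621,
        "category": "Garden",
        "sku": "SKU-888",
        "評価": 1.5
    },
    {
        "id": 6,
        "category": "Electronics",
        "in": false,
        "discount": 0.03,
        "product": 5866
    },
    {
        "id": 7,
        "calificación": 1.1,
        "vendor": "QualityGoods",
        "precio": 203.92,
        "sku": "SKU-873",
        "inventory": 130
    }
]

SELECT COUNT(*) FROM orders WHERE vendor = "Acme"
1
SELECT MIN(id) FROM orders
1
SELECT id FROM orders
[1, 2, 3, 4, 5, 6, 7]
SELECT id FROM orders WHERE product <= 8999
[1, 2, 5, 6]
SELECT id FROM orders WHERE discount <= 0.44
[1, 3, 6]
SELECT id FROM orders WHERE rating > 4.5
[]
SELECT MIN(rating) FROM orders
2.0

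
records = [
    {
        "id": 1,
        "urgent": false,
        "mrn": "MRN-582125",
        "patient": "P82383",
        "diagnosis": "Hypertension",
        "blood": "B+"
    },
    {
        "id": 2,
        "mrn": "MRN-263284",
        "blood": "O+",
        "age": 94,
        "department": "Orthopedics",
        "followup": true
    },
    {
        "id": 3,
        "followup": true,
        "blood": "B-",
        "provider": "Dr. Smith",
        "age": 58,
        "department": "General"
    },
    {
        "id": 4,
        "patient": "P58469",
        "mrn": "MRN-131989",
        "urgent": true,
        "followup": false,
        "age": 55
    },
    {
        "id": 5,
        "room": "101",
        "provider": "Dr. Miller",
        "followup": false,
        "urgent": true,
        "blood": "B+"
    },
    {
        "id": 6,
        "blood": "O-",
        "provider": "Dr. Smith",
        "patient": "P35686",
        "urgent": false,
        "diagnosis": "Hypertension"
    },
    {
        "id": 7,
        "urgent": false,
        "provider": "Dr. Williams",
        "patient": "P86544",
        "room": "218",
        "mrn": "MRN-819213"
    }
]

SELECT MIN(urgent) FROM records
False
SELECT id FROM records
[1, 2, 3, 4, 5, 6, 7]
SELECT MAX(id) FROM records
7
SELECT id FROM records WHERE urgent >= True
[4, 5]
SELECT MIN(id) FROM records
1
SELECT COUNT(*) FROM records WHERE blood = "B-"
1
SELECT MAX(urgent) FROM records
True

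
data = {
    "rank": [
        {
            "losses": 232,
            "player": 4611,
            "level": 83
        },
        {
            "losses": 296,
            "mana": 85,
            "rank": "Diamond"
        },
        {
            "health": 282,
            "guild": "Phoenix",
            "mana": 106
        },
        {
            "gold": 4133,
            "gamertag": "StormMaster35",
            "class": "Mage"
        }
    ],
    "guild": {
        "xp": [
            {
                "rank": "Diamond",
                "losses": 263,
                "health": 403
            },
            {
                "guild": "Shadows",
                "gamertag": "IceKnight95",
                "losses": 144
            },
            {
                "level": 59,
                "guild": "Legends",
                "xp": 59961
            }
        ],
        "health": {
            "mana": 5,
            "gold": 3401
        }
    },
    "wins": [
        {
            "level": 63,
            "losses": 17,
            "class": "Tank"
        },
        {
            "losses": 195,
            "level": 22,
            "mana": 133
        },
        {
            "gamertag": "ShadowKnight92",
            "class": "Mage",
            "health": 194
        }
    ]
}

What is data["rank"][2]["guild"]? "Phoenix"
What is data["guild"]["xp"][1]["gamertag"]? "IceKnight95"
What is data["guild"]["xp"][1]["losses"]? 144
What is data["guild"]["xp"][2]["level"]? 59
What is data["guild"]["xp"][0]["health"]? 403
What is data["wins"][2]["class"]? "Mage"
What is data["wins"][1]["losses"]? 195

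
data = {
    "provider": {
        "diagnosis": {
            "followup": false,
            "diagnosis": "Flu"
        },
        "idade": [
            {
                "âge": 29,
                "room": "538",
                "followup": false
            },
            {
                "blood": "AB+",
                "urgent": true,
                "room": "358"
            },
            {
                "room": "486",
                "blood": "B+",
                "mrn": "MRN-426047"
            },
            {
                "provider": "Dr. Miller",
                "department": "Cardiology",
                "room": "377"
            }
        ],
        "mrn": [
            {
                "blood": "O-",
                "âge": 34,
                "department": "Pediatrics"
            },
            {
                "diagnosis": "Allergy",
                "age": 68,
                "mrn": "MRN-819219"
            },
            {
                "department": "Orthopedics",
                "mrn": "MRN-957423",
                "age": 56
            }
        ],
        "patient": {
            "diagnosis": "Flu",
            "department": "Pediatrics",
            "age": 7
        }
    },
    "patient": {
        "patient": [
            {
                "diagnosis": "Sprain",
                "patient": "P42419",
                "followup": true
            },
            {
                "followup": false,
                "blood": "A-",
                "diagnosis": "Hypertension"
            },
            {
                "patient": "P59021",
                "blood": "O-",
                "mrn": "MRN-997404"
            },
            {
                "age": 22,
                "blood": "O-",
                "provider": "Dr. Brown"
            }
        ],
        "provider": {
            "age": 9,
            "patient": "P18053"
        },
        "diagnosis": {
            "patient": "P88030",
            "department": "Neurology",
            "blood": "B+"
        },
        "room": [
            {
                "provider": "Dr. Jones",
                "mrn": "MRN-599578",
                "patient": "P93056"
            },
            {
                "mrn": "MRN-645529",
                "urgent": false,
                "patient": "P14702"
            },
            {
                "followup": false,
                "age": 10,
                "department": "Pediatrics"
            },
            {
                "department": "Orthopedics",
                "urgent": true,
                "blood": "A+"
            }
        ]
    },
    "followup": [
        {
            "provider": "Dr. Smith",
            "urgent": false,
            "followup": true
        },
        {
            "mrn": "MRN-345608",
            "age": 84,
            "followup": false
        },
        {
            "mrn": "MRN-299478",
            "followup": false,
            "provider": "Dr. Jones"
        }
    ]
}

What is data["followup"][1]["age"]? 84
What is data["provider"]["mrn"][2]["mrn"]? "MRN-957423"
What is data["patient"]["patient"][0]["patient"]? "P42419"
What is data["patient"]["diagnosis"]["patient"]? "P88030"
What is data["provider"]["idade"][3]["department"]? "Cardiology"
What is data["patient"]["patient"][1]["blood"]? "A-"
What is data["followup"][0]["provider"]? "Dr. Smith"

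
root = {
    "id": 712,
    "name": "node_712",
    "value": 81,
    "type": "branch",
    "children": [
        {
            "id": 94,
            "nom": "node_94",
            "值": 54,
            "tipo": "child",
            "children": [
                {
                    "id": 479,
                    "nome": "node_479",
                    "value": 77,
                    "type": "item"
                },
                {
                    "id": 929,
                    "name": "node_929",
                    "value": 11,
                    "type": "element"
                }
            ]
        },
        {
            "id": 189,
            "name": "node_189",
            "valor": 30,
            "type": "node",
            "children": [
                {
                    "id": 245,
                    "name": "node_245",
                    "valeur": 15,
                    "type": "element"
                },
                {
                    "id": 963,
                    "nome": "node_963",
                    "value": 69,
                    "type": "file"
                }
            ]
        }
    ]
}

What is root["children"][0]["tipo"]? "child"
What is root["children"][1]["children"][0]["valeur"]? 15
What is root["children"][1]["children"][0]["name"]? "node_245"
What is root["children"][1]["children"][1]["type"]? "file"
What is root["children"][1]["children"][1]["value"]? 69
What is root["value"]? 81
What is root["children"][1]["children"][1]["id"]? 963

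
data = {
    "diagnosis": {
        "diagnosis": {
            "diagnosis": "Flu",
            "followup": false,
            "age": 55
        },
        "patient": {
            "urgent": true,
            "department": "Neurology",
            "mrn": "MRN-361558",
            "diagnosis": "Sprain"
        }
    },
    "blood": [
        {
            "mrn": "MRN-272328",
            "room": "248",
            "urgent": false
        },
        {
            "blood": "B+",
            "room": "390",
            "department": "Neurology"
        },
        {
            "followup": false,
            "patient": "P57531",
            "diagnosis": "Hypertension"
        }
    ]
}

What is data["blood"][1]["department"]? "Neurology"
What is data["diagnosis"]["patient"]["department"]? "Neurology"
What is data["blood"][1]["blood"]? "B+"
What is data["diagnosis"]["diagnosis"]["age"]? 55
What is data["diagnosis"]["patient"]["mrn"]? "MRN-361558"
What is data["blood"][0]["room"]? "248"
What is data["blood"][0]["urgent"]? False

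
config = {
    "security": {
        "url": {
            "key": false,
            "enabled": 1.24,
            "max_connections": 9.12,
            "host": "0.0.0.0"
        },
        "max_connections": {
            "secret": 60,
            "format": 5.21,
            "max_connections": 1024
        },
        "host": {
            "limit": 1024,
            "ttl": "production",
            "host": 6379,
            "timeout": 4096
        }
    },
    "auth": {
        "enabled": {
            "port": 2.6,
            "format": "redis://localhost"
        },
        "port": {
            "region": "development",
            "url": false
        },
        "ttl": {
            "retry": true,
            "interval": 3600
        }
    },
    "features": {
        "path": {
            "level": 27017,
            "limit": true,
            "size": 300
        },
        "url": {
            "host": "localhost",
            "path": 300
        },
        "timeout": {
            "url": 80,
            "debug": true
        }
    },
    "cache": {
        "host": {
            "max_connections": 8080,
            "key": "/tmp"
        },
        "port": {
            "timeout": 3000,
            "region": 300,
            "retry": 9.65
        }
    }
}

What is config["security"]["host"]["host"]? 6379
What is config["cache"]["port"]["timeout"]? 3000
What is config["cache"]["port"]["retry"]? 9.65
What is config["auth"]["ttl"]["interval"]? 3600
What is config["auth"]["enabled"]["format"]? "redis://localhost"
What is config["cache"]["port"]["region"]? 300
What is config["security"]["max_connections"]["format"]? 5.21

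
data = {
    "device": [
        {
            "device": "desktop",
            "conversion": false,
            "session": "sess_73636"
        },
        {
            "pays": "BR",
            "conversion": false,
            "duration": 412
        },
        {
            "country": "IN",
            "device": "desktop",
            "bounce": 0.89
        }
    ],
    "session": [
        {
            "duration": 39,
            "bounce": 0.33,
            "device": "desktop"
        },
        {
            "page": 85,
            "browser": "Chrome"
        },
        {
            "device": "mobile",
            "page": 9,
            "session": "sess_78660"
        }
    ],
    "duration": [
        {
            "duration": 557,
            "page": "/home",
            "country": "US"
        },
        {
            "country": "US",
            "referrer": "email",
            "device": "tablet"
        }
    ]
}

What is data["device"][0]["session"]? "sess_73636"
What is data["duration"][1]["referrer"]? "email"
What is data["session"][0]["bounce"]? 0.33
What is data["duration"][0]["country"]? "US"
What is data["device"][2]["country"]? "IN"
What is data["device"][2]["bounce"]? 0.89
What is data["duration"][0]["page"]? "/home"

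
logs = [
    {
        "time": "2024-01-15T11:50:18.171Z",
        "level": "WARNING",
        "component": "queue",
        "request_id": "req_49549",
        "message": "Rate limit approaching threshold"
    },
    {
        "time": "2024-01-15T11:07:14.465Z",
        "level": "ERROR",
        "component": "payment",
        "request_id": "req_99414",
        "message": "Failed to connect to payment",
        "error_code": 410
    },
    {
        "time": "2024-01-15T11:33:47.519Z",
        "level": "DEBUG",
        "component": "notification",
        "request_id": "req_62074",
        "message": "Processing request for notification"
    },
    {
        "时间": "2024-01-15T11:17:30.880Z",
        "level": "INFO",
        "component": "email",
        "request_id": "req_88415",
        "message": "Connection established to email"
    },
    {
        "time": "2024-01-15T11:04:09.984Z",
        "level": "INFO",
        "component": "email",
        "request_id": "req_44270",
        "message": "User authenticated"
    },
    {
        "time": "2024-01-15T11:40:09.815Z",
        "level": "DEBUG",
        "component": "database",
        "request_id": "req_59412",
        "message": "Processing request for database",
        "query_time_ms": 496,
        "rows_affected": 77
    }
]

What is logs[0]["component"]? "queue"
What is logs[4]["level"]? "INFO"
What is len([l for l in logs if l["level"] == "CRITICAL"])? 0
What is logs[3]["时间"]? "2024-01-15T11:17:30.880Z"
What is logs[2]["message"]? "Processing request for notification"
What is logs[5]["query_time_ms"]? 496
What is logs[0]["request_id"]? "req_49549"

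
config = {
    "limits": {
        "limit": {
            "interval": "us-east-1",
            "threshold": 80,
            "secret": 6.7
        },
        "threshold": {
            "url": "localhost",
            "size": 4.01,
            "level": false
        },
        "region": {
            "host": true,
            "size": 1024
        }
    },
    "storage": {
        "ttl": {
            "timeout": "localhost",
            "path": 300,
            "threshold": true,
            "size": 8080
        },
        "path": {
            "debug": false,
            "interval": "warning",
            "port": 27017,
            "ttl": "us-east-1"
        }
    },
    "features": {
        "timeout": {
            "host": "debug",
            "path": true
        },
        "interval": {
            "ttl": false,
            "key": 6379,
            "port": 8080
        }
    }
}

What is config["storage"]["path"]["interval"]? "warning"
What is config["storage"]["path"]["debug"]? False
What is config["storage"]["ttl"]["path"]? 300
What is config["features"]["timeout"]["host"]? "debug"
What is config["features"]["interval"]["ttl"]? False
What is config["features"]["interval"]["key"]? 6379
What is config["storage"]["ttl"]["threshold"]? True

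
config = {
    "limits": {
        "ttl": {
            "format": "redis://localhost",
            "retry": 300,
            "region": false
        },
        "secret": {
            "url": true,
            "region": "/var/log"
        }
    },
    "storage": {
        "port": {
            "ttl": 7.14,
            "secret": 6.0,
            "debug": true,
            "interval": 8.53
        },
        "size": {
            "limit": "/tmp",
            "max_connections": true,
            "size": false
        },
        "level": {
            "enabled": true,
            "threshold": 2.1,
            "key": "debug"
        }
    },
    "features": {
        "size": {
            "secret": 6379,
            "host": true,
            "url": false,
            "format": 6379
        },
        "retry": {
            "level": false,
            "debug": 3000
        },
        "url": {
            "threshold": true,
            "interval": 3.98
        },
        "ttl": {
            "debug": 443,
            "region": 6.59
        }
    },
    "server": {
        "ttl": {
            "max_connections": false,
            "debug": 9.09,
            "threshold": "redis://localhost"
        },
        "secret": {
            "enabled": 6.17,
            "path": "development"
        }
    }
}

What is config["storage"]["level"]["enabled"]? True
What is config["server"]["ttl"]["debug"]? 9.09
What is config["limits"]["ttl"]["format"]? "redis://localhost"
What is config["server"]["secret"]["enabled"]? 6.17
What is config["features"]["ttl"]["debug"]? 443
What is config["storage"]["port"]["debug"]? True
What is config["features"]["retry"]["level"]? False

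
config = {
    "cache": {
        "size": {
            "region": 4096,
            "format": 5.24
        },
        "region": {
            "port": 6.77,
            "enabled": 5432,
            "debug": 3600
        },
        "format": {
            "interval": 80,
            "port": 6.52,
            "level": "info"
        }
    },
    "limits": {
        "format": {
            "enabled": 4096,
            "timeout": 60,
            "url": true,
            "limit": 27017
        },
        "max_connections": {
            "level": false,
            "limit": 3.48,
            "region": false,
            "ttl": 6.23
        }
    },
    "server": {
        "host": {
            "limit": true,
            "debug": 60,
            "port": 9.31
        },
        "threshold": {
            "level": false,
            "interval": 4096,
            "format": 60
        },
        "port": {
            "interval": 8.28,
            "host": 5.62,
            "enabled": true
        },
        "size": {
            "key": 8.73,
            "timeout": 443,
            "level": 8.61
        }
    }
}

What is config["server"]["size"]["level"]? 8.61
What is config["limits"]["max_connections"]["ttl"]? 6.23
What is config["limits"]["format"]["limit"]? 27017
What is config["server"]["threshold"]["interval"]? 4096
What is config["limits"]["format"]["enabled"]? 4096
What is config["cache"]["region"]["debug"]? 3600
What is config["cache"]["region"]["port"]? 6.77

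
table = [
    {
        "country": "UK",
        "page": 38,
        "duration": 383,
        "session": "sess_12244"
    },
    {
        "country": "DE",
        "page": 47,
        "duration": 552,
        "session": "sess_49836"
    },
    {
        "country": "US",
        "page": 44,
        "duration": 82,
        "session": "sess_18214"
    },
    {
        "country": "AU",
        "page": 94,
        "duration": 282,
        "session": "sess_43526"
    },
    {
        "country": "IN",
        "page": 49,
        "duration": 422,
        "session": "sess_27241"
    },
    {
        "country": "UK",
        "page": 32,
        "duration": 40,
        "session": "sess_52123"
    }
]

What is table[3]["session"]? "sess_43526"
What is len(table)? 6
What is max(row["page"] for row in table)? 94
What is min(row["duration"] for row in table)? 40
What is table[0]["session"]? "sess_12244"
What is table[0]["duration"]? 383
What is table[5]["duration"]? 40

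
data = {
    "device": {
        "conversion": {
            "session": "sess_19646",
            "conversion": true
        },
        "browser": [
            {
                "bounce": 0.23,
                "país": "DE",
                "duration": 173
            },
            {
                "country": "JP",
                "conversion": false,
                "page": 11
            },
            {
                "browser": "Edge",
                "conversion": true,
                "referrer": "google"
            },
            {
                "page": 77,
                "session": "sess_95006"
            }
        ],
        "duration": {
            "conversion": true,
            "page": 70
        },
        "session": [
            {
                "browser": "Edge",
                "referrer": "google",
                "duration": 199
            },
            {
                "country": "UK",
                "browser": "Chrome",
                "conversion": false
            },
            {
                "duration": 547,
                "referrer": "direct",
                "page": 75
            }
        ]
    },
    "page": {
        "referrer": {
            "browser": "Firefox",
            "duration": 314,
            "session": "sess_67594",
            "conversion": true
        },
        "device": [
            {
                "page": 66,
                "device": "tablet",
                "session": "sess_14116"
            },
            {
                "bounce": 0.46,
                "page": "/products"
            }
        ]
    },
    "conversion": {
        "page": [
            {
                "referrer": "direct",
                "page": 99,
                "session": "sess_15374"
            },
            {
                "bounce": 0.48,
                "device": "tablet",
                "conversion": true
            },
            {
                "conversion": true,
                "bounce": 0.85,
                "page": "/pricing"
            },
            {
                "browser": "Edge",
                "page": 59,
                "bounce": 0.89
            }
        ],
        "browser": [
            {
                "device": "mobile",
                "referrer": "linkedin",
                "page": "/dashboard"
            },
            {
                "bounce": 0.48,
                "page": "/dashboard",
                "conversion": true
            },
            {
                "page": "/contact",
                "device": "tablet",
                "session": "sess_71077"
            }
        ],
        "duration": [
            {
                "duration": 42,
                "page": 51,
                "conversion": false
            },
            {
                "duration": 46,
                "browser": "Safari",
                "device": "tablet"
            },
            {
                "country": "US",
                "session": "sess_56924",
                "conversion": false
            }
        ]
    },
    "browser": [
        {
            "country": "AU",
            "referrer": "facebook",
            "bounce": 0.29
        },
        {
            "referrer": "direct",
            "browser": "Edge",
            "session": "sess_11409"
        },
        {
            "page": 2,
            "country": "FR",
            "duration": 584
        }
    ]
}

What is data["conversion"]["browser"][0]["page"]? "/dashboard"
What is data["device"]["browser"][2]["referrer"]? "google"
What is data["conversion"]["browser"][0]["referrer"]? "linkedin"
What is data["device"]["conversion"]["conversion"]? True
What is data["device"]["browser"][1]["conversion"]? False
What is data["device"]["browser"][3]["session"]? "sess_95006"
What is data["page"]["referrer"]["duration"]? 314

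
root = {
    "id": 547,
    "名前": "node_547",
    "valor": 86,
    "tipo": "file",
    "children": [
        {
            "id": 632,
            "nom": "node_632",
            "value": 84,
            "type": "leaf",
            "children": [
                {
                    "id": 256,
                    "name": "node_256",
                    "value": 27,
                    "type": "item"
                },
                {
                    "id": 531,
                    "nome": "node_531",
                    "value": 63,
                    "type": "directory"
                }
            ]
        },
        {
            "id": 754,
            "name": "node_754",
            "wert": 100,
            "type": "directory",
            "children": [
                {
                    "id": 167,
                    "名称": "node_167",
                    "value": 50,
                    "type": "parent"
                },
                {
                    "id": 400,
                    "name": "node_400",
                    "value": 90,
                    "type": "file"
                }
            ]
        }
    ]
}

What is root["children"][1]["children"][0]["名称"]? "node_167"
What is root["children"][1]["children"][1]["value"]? 90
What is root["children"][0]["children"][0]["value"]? 27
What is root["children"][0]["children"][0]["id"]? 256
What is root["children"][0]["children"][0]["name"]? "node_256"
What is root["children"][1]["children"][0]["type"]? "parent"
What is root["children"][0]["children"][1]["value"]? 63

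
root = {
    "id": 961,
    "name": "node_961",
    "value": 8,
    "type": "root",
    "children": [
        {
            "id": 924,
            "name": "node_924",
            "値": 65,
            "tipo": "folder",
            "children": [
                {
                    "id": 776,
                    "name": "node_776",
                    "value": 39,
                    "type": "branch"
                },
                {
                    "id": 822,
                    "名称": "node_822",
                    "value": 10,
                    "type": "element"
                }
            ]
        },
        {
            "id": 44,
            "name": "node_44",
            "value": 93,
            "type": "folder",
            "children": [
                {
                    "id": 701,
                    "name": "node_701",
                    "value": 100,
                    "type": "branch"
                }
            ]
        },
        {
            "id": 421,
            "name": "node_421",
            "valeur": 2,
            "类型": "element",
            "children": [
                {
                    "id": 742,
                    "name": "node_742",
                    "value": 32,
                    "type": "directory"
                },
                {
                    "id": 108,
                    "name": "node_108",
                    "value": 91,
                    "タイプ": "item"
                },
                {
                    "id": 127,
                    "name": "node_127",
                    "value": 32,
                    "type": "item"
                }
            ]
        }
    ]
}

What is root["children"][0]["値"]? 65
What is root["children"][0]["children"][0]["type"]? "branch"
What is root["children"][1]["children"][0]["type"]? "branch"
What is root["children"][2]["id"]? 421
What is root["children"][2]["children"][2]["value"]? 32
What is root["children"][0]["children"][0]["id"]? 776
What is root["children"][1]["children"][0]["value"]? 100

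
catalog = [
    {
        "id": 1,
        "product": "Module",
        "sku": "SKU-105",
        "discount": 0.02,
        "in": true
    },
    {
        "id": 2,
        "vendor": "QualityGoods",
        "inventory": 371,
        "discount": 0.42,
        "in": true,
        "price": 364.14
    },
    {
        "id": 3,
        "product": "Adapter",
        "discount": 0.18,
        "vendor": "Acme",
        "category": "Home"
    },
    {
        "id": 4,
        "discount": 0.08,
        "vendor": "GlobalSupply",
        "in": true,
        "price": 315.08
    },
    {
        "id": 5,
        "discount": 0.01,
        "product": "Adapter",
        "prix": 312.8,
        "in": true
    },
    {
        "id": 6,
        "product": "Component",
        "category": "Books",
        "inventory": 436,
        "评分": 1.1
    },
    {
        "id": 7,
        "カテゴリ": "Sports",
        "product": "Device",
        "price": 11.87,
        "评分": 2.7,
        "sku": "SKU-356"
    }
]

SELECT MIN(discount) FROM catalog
0.01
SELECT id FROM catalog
[1, 2, 3, 4, 5, 6, 7]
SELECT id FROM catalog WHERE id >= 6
[6, 7]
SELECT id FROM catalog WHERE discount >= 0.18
[2, 3]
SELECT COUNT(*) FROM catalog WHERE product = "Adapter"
2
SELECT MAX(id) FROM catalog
7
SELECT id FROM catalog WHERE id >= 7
[7]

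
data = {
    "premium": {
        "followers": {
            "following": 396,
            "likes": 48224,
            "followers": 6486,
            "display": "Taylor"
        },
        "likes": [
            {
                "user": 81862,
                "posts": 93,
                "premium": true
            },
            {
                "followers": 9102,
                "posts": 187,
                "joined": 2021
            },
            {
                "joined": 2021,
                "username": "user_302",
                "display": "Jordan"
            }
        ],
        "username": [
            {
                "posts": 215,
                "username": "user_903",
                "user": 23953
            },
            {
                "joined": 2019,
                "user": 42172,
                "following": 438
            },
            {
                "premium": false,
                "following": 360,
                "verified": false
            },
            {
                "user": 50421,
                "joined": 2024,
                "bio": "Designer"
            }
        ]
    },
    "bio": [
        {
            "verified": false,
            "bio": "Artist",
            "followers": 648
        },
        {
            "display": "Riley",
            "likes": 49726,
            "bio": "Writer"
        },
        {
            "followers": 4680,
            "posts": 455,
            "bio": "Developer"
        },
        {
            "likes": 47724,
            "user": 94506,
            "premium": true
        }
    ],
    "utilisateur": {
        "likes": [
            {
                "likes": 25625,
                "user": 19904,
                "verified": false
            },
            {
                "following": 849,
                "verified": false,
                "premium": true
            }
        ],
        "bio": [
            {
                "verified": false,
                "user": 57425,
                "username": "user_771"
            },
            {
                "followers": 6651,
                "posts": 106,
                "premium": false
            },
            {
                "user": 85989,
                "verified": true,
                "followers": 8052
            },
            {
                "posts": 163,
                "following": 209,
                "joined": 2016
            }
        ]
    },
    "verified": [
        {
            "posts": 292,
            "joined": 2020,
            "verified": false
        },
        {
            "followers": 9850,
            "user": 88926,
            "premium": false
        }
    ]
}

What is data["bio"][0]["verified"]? False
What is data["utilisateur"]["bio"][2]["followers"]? 8052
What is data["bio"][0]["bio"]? "Artist"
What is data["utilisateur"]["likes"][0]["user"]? 19904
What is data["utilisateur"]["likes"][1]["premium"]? True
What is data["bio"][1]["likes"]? 49726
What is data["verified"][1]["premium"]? False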